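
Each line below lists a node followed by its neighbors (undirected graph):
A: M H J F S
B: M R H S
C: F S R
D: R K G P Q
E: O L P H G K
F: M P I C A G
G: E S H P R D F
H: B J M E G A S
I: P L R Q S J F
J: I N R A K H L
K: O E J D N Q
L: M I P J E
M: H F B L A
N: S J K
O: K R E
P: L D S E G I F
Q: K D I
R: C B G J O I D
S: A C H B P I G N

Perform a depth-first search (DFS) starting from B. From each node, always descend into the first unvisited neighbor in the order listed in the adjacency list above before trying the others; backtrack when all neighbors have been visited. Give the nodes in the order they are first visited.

Visit B
B → M
M → H
H → J
J → I
I → P
P → L
L → E
E → O
O → K
K → D
D → R
R → C
C → F
F → A
A → S
S → G
S → N
D → Q

B → M → H → J → I → P → L → E → O → K → D → R → C → F → A → S → G → N → Q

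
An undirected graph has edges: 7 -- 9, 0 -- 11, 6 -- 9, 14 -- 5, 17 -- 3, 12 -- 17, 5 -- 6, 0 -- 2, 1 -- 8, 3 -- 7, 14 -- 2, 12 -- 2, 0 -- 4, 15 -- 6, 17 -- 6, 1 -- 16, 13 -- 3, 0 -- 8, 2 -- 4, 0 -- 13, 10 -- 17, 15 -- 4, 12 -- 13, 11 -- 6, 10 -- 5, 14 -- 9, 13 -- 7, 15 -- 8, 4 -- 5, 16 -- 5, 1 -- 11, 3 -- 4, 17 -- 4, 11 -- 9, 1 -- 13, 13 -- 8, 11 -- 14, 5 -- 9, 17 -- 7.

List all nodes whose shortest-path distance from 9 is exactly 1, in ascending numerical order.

Level 0: 9
Level 1: 5, 6, 7, 11, 14
Level 2: 0, 1, 2, 3, 4, 10, 13, 15, 16, 17
Level 3: 8, 12

5, 6, 7, 11, 14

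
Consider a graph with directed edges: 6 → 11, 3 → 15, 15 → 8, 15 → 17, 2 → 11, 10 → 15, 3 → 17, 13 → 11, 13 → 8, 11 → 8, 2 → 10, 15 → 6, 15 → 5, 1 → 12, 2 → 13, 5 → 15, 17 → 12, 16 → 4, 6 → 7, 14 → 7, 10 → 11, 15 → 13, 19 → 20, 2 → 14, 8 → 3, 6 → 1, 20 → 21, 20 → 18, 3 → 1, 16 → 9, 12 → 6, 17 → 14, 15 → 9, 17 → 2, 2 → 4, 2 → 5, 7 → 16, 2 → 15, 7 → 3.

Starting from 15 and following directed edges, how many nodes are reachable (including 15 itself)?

17

BFS from 15 visits: 15, 17, 13, 9, 8, 6, 5, 14, 12, 2, 11, 3, 7, 1, 10, 4, 16
Reachable nodes: 17 of 21 total.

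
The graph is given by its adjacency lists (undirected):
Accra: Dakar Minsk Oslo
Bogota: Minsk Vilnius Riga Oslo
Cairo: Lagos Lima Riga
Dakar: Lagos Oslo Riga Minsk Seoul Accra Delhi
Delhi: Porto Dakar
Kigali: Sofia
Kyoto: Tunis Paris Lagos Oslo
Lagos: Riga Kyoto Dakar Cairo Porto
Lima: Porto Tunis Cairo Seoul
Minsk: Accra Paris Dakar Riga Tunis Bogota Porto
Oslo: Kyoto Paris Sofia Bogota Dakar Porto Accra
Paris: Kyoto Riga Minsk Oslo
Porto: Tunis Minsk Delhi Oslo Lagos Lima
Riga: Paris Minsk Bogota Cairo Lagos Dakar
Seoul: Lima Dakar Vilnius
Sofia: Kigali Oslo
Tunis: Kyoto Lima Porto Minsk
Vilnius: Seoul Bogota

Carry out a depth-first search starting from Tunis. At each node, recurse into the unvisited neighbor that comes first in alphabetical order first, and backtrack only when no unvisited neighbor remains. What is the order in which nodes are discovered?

Visit Tunis
Tunis → Kyoto
Kyoto → Lagos
Lagos → Cairo
Cairo → Lima
Lima → Porto
Porto → Delhi
Delhi → Dakar
Dakar → Accra
Accra → Minsk
Minsk → Bogota
Bogota → Oslo
Oslo → Paris
Paris → Riga
Oslo → Sofia
Sofia → Kigali
Bogota → Vilnius
Vilnius → Seoul

Tunis Kyoto Lagos Cairo Lima Porto Delhi Dakar Accra Minsk Bogota Oslo Paris Riga Sofia Kigali Vilnius Seoul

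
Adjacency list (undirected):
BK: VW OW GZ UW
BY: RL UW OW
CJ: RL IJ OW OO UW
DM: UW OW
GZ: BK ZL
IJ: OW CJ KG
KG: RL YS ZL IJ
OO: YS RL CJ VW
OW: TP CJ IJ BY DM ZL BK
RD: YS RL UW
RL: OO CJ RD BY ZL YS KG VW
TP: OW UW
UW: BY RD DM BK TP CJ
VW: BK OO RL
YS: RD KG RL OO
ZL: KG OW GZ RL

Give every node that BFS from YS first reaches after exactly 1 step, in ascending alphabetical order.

Level 0: YS
Level 1: KG, OO, RD, RL
Level 2: BY, CJ, IJ, UW, VW, ZL
Level 3: BK, DM, GZ, OW, TP

KG, OO, RD, RL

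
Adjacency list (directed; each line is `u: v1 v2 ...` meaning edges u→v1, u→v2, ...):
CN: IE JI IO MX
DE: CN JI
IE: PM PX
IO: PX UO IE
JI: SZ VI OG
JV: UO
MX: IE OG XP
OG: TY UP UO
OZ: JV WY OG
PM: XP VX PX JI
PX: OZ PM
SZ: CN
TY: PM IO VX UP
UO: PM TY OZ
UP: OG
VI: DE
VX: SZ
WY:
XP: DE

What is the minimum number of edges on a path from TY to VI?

Level 0: TY
Level 1: IO, PM, UP, VX
Level 2: IE, JI, OG, PX, SZ, UO, XP
Level 3: CN, DE, OZ, VI
Level 4: JV, MX, WY
VI first appears at level 3.

3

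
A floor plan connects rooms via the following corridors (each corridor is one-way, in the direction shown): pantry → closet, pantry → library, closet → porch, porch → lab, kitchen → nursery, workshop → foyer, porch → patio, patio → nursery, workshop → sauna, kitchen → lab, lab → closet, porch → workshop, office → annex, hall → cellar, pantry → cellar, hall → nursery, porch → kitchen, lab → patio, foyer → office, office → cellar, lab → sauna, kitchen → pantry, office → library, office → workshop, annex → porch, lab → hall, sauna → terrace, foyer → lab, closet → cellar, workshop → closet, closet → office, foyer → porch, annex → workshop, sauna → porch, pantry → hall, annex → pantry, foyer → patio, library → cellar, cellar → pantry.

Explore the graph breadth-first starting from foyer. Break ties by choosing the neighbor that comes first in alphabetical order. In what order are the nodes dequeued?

foyer → lab → office → patio → porch → closet → hall → sauna → annex → cellar → library → workshop → nursery → kitchen → terrace → pantry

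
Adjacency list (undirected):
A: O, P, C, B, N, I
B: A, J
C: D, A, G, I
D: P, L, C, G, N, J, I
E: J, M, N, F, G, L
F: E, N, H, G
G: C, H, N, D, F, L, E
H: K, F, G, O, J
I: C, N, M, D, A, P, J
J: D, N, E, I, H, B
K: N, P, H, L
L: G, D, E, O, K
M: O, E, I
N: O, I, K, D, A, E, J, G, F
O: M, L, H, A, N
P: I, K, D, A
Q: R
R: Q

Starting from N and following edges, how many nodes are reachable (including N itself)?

16

BFS from N visits: N, A, D, E, F, G, I, J, K, O, B, C, P, L, M, H
Reachable nodes: 16 of 18 total.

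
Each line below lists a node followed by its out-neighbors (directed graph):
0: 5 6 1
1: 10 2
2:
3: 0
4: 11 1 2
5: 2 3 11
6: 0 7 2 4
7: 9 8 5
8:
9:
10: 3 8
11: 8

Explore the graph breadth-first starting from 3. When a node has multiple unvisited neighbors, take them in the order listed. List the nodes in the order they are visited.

3, 0, 5, 6, 1, 2, 11, 7, 4, 10, 8, 9

Visit 3; enqueue 0 → queue [0]
Visit 0; enqueue 5, 6, 1 → queue [5, 6, 1]
Visit 5; enqueue 2, 11 → queue [6, 1, 2, 11]
Visit 6; enqueue 7, 4 → queue [1, 2, 11, 7, 4]
Visit 1; enqueue 10 → queue [2, 11, 7, 4, 10]
Visit 2 → queue [11, 7, 4, 10]
Visit 11; enqueue 8 → queue [7, 4, 10, 8]
Visit 7; enqueue 9 → queue [4, 10, 8, 9]
Visit 4 → queue [10, 8, 9]
Visit 10 → queue [8, 9]
Visit 8 → queue [9]
Visit 9 → queue []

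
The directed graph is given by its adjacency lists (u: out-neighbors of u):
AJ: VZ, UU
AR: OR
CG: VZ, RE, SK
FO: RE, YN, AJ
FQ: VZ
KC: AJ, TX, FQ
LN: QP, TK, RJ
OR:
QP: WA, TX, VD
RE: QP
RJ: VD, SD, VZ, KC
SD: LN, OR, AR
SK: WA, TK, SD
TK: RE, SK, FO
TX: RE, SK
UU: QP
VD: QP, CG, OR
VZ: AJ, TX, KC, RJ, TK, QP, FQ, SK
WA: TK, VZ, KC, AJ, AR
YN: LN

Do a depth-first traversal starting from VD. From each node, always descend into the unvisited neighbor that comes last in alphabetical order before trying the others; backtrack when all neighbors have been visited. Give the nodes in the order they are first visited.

VD, QP, WA, VZ, TX, SK, TK, RE, FO, YN, LN, RJ, SD, OR, AR, KC, FQ, AJ, UU, CG

Visit VD
VD → QP
QP → WA
WA → VZ
VZ → TX
TX → SK
SK → TK
TK → RE
TK → FO
FO → YN
YN → LN
LN → RJ
RJ → SD
SD → OR
SD → AR
RJ → KC
KC → FQ
KC → AJ
AJ → UU
VD → CG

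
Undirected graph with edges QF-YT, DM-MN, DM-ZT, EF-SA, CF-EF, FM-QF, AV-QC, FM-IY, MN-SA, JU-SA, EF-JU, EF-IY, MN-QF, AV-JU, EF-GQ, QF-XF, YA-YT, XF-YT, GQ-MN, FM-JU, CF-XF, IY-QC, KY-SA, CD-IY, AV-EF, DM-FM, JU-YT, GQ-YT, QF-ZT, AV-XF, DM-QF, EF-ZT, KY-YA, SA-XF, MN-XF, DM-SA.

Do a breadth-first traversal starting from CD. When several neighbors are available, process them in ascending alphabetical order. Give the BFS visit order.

Visit CD; enqueue IY → queue [IY]
Visit IY; enqueue EF, FM, QC → queue [EF, FM, QC]
Visit EF; enqueue AV, CF, GQ, JU, SA, ZT → queue [FM, QC, AV, CF, GQ, JU, SA, ZT]
Visit FM; enqueue DM, QF → queue [QC, AV, CF, GQ, JU, SA, ZT, DM, QF]
Visit QC → queue [AV, CF, GQ, JU, SA, ZT, DM, QF]
Visit AV; enqueue XF → queue [CF, GQ, JU, SA, ZT, DM, QF, XF]
Visit CF → queue [GQ, JU, SA, ZT, DM, QF, XF]
Visit GQ; enqueue MN, YT → queue [JU, SA, ZT, DM, QF, XF, MN, YT]
Visit JU → queue [SA, ZT, DM, QF, XF, MN, YT]
Visit SA; enqueue KY → queue [ZT, DM, QF, XF, MN, YT, KY]
Visit ZT → queue [DM, QF, XF, MN, YT, KY]
Visit DM → queue [QF, XF, MN, YT, KY]
Visit QF → queue [XF, MN, YT, KY]
Visit XF → queue [MN, YT, KY]
Visit MN → queue [YT, KY]
Visit YT; enqueue YA → queue [KY, YA]
Visit KY → queue [YA]
Visit YA → queue []

CD -> IY -> EF -> FM -> QC -> AV -> CF -> GQ -> JU -> SA -> ZT -> DM -> QF -> XF -> MN -> YT -> KY -> YA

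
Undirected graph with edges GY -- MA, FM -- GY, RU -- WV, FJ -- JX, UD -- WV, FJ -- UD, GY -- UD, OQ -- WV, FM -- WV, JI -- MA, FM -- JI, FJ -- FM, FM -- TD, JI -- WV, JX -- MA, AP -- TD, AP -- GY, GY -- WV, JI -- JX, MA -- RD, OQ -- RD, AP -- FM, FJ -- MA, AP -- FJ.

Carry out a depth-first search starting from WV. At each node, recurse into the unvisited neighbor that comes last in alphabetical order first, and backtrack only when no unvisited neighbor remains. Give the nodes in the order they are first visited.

WV, UD, GY, MA, RD, OQ, JX, JI, FM, TD, AP, FJ, RU

Visit WV
WV → UD
UD → GY
GY → MA
MA → RD
RD → OQ
MA → JX
JX → JI
JI → FM
FM → TD
TD → AP
AP → FJ
WV → RU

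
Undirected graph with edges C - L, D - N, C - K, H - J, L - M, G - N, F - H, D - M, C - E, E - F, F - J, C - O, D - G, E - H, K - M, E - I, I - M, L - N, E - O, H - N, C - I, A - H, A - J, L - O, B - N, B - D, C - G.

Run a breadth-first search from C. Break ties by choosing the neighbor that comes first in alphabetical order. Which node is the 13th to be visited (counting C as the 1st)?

J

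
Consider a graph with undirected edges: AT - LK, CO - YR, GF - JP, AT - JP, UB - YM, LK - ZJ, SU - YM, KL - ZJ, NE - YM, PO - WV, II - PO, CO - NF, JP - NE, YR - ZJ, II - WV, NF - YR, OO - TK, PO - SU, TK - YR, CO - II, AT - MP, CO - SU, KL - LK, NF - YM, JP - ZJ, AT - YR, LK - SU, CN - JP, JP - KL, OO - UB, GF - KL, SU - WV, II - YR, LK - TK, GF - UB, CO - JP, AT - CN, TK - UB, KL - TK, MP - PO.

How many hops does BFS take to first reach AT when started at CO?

Level 0: CO
Level 1: II, JP, NF, SU, YR
Level 2: AT, CN, GF, KL, LK, NE, PO, TK, WV, YM, ZJ
Level 3: MP, OO, UB
AT first appears at level 2.

2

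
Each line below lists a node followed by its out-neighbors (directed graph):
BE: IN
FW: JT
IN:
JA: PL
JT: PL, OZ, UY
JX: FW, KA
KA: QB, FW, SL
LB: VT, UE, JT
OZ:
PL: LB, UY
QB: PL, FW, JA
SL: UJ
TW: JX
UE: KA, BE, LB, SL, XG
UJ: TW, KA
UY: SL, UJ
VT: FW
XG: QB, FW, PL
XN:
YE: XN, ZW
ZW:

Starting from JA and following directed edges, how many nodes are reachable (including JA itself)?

18

BFS from JA visits: JA, PL, UY, LB, UJ, SL, VT, UE, JT, TW, KA, FW, XG, BE, OZ, JX, QB, IN
Reachable nodes: 18 of 21 total.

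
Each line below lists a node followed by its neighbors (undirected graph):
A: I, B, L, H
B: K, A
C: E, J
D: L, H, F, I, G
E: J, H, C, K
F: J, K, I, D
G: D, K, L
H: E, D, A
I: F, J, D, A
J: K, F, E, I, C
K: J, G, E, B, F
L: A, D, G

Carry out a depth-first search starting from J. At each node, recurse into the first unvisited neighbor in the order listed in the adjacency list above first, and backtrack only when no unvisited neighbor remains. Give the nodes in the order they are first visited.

Visit J
J → K
K → G
G → D
D → L
L → A
A → I
I → F
A → B
A → H
H → E
E → C

J K G D L A I F B H E C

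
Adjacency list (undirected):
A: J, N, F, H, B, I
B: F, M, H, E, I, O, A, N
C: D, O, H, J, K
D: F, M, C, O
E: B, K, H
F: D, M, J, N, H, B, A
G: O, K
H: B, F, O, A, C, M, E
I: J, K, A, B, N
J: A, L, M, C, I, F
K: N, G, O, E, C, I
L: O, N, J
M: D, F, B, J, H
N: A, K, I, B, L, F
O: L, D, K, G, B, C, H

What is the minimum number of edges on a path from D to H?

2

Level 0: D
Level 1: C, F, M, O
Level 2: A, B, G, H, J, K, L, N
Level 3: E, I
H first appears at level 2.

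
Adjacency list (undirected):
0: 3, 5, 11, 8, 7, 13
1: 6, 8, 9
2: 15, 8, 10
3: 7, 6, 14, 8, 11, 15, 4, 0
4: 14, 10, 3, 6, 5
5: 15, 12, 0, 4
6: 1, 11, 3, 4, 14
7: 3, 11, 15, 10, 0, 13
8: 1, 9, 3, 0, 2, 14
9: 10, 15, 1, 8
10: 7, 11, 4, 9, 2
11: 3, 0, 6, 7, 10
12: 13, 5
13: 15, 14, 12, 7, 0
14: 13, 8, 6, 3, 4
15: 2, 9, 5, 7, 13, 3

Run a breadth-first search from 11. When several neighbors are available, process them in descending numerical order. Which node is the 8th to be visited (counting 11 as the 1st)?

4

Visit 11; enqueue 10, 7, 6, 3, 0 → queue [10, 7, 6, 3, 0]
Visit 10; enqueue 9, 4, 2 → queue [7, 6, 3, 0, 9, 4, 2]
Visit 7; enqueue 15, 13 → queue [6, 3, 0, 9, 4, 2, 15, 13]
Visit 6; enqueue 14, 1 → queue [3, 0, 9, 4, 2, 15, 13, 14, 1]
Visit 3; enqueue 8 → queue [0, 9, 4, 2, 15, 13, 14, 1, 8]
Visit 0; enqueue 5 → queue [9, 4, 2, 15, 13, 14, 1, 8, 5]
Visit 9 → queue [4, 2, 15, 13, 14, 1, 8, 5]
Visit 4 → queue [2, 15, 13, 14, 1, 8, 5]
Visit 2 → queue [15, 13, 14, 1, 8, 5]
Visit 15 → queue [13, 14, 1, 8, 5]
Visit 13; enqueue 12 → queue [14, 1, 8, 5, 12]
Visit 14 → queue [1, 8, 5, 12]
Visit 1 → queue [8, 5, 12]
Visit 8 → queue [5, 12]
Visit 5 → queue [12]
Visit 12 → queue []

Visit order: 11, 10, 7, 6, 3, 0, 9, 4, 2, 15, 13, 14, 1, 8, 5, 12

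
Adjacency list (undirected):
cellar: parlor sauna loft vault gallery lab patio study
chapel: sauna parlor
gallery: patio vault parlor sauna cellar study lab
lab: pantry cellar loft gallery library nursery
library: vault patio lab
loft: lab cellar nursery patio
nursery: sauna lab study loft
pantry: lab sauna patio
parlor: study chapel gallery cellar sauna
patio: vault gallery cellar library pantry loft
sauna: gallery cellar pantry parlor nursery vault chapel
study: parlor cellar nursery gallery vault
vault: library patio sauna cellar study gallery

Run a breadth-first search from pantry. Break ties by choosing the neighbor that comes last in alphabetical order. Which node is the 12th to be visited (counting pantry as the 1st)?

library

Visit pantry; enqueue sauna, patio, lab → queue [sauna, patio, lab]
Visit sauna; enqueue vault, parlor, nursery, gallery, chapel, cellar → queue [patio, lab, vault, parlor, nursery, gallery, chapel, cellar]
Visit patio; enqueue loft, library → queue [lab, vault, parlor, nursery, gallery, chapel, cellar, loft, library]
Visit lab → queue [vault, parlor, nursery, gallery, chapel, cellar, loft, library]
Visit vault; enqueue study → queue [parlor, nursery, gallery, chapel, cellar, loft, library, study]
Visit parlor → queue [nursery, gallery, chapel, cellar, loft, library, study]
Visit nursery → queue [gallery, chapel, cellar, loft, library, study]
Visit gallery → queue [chapel, cellar, loft, library, study]
Visit chapel → queue [cellar, loft, library, study]
Visit cellar → queue [loft, library, study]
Visit loft → queue [library, study]
Visit library → queue [study]
Visit study → queue []

Visit order: pantry, sauna, patio, lab, vault, parlor, nursery, gallery, chapel, cellar, loft, library, study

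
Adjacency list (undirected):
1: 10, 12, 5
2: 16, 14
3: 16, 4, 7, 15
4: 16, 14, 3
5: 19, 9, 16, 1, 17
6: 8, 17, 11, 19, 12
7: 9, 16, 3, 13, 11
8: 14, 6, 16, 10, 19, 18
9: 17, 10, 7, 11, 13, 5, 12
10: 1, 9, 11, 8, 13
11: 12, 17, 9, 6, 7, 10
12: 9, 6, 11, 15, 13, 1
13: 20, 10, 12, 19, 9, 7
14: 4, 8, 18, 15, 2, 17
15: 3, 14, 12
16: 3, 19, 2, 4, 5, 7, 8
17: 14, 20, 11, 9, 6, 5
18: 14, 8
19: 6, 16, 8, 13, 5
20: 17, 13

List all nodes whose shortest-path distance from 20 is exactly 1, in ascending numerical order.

Level 0: 20
Level 1: 13, 17
Level 2: 5, 6, 7, 9, 10, 11, 12, 14, 19
Level 3: 1, 2, 3, 4, 8, 15, 16, 18

13, 17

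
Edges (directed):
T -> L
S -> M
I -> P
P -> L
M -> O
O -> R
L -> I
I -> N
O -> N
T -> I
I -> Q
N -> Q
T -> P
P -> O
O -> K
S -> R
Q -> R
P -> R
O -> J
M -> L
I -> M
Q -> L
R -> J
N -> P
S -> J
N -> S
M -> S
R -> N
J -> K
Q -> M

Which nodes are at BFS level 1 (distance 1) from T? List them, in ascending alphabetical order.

I, L, P

Level 0: T
Level 1: I, L, P
Level 2: M, N, O, Q, R
Level 3: J, K, S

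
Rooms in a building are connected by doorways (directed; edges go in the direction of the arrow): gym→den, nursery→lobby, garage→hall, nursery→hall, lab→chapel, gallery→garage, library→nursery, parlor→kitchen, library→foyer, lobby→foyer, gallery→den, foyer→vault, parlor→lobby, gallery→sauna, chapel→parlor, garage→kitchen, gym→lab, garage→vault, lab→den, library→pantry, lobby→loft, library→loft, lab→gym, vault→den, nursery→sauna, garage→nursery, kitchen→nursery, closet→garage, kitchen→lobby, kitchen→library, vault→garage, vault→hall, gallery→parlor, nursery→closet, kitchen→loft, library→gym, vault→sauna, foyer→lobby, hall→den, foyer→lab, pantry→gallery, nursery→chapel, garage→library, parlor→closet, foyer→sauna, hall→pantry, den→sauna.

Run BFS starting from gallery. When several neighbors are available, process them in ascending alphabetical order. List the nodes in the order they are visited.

gallery → den → garage → parlor → sauna → hall → kitchen → library → nursery → vault → closet → lobby → pantry → loft → foyer → gym → chapel → lab

Visit gallery; enqueue den, garage, parlor, sauna → queue [den, garage, parlor, sauna]
Visit den → queue [garage, parlor, sauna]
Visit garage; enqueue hall, kitchen, library, nursery, vault → queue [parlor, sauna, hall, kitchen, library, nursery, vault]
Visit parlor; enqueue closet, lobby → queue [sauna, hall, kitchen, library, nursery, vault, closet, lobby]
Visit sauna → queue [hall, kitchen, library, nursery, vault, closet, lobby]
Visit hall; enqueue pantry → queue [kitchen, library, nursery, vault, closet, lobby, pantry]
Visit kitchen; enqueue loft → queue [library, nursery, vault, closet, lobby, pantry, loft]
Visit library; enqueue foyer, gym → queue [nursery, vault, closet, lobby, pantry, loft, foyer, gym]
Visit nursery; enqueue chapel → queue [vault, closet, lobby, pantry, loft, foyer, gym, chapel]
Visit vault → queue [closet, lobby, pantry, loft, foyer, gym, chapel]
Visit closet → queue [lobby, pantry, loft, foyer, gym, chapel]
Visit lobby → queue [pantry, loft, foyer, gym, chapel]
Visit pantry → queue [loft, foyer, gym, chapel]
Visit loft → queue [foyer, gym, chapel]
Visit foyer; enqueue lab → queue [gym, chapel, lab]
Visit gym → queue [chapel, lab]
Visit chapel → queue [lab]
Visit lab → queue []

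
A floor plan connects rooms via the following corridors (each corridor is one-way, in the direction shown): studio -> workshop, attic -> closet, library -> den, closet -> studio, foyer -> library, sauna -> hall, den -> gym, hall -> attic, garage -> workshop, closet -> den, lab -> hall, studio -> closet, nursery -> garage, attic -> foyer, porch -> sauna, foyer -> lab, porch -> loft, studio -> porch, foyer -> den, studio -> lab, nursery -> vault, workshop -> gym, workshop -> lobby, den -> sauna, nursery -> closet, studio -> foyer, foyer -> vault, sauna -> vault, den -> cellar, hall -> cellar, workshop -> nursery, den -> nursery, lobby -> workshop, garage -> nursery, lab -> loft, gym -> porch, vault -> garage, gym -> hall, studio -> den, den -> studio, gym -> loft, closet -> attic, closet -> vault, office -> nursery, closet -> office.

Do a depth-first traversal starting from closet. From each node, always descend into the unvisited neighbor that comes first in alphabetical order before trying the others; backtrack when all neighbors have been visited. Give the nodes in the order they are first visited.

Visit closet
closet → attic
attic → foyer
foyer → den
den → cellar
den → gym
gym → hall
gym → loft
gym → porch
porch → sauna
sauna → vault
vault → garage
garage → nursery
garage → workshop
workshop → lobby
den → studio
studio → lab
foyer → library
closet → office

closet attic foyer den cellar gym hall loft porch sauna vault garage nursery workshop lobby studio lab library office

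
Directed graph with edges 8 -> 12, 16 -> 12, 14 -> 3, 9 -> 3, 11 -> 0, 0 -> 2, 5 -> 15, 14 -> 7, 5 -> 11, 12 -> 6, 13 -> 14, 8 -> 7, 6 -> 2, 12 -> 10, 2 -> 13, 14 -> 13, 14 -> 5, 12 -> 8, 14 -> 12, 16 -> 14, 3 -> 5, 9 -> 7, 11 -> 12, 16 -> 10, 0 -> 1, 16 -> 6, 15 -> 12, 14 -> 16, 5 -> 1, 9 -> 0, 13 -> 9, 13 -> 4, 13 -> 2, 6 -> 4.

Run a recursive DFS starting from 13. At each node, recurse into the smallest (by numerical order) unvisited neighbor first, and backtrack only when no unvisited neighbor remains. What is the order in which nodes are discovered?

Visit 13
13 → 2
13 → 4
13 → 9
9 → 0
0 → 1
9 → 3
3 → 5
5 → 11
11 → 12
12 → 6
12 → 8
8 → 7
12 → 10
5 → 15
13 → 14
14 → 16

13, 2, 4, 9, 0, 1, 3, 5, 11, 12, 6, 8, 7, 10, 15, 14, 16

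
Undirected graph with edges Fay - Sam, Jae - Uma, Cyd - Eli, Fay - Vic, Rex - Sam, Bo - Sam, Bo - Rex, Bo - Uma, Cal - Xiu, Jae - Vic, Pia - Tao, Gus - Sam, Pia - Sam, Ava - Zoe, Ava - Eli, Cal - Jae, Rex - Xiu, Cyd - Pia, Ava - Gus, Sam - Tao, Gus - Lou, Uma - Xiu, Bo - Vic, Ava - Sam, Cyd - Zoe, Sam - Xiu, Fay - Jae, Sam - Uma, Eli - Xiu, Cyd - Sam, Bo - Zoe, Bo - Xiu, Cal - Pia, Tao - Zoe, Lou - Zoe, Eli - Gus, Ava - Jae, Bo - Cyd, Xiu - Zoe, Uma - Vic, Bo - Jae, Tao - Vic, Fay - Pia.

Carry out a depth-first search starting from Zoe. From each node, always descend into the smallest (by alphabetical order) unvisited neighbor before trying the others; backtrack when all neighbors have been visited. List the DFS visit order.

Zoe -> Ava -> Eli -> Cyd -> Bo -> Jae -> Cal -> Pia -> Fay -> Sam -> Gus -> Lou -> Rex -> Xiu -> Uma -> Vic -> Tao

Visit Zoe
Zoe → Ava
Ava → Eli
Eli → Cyd
Cyd → Bo
Bo → Jae
Jae → Cal
Cal → Pia
Pia → Fay
Fay → Sam
Sam → Gus
Gus → Lou
Sam → Rex
Rex → Xiu
Xiu → Uma
Uma → Vic
Vic → Tao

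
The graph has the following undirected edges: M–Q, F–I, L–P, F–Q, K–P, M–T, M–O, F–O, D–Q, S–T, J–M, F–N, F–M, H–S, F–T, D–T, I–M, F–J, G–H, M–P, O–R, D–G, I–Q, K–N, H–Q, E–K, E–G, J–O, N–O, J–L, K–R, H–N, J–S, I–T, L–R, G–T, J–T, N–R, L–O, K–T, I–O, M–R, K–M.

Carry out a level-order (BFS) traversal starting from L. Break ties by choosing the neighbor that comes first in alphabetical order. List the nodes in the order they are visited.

Visit L; enqueue J, O, P, R → queue [J, O, P, R]
Visit J; enqueue F, M, S, T → queue [O, P, R, F, M, S, T]
Visit O; enqueue I, N → queue [P, R, F, M, S, T, I, N]
Visit P; enqueue K → queue [R, F, M, S, T, I, N, K]
Visit R → queue [F, M, S, T, I, N, K]
Visit F; enqueue Q → queue [M, S, T, I, N, K, Q]
Visit M → queue [S, T, I, N, K, Q]
Visit S; enqueue H → queue [T, I, N, K, Q, H]
Visit T; enqueue D, G → queue [I, N, K, Q, H, D, G]
Visit I → queue [N, K, Q, H, D, G]
Visit N → queue [K, Q, H, D, G]
Visit K; enqueue E → queue [Q, H, D, G, E]
Visit Q → queue [H, D, G, E]
Visit H → queue [D, G, E]
Visit D → queue [G, E]
Visit G → queue [E]
Visit E → queue []

L, J, O, P, R, F, M, S, T, I, N, K, Q, H, D, G, E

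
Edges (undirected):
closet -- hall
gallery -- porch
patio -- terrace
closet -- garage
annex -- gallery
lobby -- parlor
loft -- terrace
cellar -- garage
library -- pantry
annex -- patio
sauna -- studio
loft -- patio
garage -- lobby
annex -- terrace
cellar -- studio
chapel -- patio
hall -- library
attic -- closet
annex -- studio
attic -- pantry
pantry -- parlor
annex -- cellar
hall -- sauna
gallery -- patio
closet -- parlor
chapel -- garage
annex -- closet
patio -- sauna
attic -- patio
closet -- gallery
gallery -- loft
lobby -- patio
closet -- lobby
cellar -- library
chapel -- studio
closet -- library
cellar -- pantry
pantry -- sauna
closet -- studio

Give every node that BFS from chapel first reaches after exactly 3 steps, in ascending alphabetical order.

Level 0: chapel
Level 1: garage, patio, studio
Level 2: annex, attic, cellar, closet, gallery, lobby, loft, sauna, terrace
Level 3: hall, library, pantry, parlor, porch

hall, library, pantry, parlor, porch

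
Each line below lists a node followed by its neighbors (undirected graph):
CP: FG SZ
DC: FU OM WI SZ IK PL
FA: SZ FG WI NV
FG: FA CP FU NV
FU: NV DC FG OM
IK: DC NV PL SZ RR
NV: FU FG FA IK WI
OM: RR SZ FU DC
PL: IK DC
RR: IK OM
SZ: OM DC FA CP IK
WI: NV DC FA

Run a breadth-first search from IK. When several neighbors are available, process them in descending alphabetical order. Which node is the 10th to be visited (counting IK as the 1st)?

Visit IK; enqueue SZ, RR, PL, NV, DC → queue [SZ, RR, PL, NV, DC]
Visit SZ; enqueue OM, FA, CP → queue [RR, PL, NV, DC, OM, FA, CP]
Visit RR → queue [PL, NV, DC, OM, FA, CP]
Visit PL → queue [NV, DC, OM, FA, CP]
Visit NV; enqueue WI, FU, FG → queue [DC, OM, FA, CP, WI, FU, FG]
Visit DC → queue [OM, FA, CP, WI, FU, FG]
Visit OM → queue [FA, CP, WI, FU, FG]
Visit FA → queue [CP, WI, FU, FG]
Visit CP → queue [WI, FU, FG]
Visit WI → queue [FU, FG]
Visit FU → queue [FG]
Visit FG → queue []

Visit order: IK, SZ, RR, PL, NV, DC, OM, FA, CP, WI, FU, FG

WI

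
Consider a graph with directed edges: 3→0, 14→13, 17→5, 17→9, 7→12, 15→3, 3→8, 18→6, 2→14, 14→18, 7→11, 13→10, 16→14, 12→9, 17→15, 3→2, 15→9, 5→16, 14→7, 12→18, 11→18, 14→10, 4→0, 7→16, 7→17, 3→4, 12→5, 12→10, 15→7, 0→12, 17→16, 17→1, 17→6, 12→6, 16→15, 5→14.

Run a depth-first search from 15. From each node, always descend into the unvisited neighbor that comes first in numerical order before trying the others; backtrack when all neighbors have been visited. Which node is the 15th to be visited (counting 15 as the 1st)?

Visit 15
15 → 3
3 → 0
0 → 12
12 → 5
5 → 14
14 → 7
7 → 11
11 → 18
18 → 6
7 → 16
7 → 17
17 → 1
17 → 9
14 → 10
14 → 13
3 → 2
3 → 4
3 → 8

Visit order: 15, 3, 0, 12, 5, 14, 7, 11, 18, 6, 16, 17, 1, 9, 10, 13, 2, 4, 8

10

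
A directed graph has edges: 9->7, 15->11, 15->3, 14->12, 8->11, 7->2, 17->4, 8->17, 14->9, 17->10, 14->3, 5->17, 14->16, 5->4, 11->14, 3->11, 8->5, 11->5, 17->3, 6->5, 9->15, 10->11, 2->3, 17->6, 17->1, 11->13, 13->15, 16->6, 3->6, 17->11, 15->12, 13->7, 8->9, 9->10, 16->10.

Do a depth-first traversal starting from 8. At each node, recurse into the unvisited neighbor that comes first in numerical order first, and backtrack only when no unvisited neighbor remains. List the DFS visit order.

8, 5, 4, 17, 1, 3, 6, 11, 13, 7, 2, 15, 12, 14, 9, 10, 16

Visit 8
8 → 5
5 → 4
5 → 17
17 → 1
17 → 3
3 → 6
3 → 11
11 → 13
13 → 7
7 → 2
13 → 15
15 → 12
11 → 14
14 → 9
9 → 10
14 → 16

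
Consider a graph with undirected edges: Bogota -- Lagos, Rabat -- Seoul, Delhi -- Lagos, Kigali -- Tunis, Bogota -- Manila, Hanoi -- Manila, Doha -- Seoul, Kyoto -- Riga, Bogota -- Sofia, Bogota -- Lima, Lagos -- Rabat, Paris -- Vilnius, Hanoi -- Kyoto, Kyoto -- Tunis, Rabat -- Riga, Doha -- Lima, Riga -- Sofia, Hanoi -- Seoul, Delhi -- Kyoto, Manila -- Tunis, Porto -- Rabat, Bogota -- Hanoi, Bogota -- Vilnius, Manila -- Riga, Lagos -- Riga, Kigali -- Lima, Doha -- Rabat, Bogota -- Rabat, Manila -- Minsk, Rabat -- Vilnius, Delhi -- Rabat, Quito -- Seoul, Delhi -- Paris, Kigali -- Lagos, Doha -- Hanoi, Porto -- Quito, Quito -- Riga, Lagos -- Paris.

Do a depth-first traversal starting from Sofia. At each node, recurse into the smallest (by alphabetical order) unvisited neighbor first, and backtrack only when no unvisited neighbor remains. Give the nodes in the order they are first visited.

Visit Sofia
Sofia → Bogota
Bogota → Hanoi
Hanoi → Doha
Doha → Lima
Lima → Kigali
Kigali → Lagos
Lagos → Delhi
Delhi → Kyoto
Kyoto → Riga
Riga → Manila
Manila → Minsk
Manila → Tunis
Riga → Quito
Quito → Porto
Porto → Rabat
Rabat → Seoul
Rabat → Vilnius
Vilnius → Paris

Sofia → Bogota → Hanoi → Doha → Lima → Kigali → Lagos → Delhi → Kyoto → Riga → Manila → Minsk → Tunis → Quito → Porto → Rabat → Seoul → Vilnius → Paris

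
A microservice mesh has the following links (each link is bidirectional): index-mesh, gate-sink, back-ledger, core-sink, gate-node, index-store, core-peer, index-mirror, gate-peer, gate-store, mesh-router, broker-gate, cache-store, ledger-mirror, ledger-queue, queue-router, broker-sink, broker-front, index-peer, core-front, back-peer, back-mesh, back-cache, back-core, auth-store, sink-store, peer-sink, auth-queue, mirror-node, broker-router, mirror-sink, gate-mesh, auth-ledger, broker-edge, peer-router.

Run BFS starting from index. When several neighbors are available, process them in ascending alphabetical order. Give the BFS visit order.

index, mesh, mirror, peer, store, back, gate, router, ledger, node, sink, core, auth, cache, broker, queue, front, edge

Visit index; enqueue mesh, mirror, peer, store → queue [mesh, mirror, peer, store]
Visit mesh; enqueue back, gate, router → queue [mirror, peer, store, back, gate, router]
Visit mirror; enqueue ledger, node, sink → queue [peer, store, back, gate, router, ledger, node, sink]
Visit peer; enqueue core → queue [store, back, gate, router, ledger, node, sink, core]
Visit store; enqueue auth, cache → queue [back, gate, router, ledger, node, sink, core, auth, cache]
Visit back → queue [gate, router, ledger, node, sink, core, auth, cache]
Visit gate; enqueue broker → queue [router, ledger, node, sink, core, auth, cache, broker]
Visit router; enqueue queue → queue [ledger, node, sink, core, auth, cache, broker, queue]
Visit ledger → queue [node, sink, core, auth, cache, broker, queue]
Visit node → queue [sink, core, auth, cache, broker, queue]
Visit sink → queue [core, auth, cache, broker, queue]
Visit core; enqueue front → queue [auth, cache, broker, queue, front]
Visit auth → queue [cache, broker, queue, front]
Visit cache → queue [broker, queue, front]
Visit broker; enqueue edge → queue [queue, front, edge]
Visit queue → queue [front, edge]
Visit front → queue [edge]
Visit edge → queue []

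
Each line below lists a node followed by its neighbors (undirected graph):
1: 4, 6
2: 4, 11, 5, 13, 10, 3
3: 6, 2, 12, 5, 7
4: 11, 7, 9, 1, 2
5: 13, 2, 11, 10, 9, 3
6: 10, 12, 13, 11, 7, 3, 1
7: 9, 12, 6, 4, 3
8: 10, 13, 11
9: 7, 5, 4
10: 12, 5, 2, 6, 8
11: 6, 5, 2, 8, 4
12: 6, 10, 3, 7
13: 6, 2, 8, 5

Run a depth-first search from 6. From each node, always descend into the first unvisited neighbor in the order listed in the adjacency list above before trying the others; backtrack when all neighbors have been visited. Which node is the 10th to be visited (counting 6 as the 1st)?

8

Visit 6
6 → 10
10 → 12
12 → 3
3 → 2
2 → 4
4 → 11
11 → 5
5 → 13
13 → 8
5 → 9
9 → 7
4 → 1

Visit order: 6, 10, 12, 3, 2, 4, 11, 5, 13, 8, 9, 7, 1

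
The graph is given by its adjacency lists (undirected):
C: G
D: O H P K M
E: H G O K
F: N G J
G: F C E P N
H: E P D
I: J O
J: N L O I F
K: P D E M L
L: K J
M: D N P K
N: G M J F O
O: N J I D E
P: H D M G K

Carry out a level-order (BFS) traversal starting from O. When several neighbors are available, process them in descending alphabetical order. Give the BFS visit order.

O -> N -> J -> I -> E -> D -> M -> G -> F -> L -> K -> H -> P -> C

Visit O; enqueue N, J, I, E, D → queue [N, J, I, E, D]
Visit N; enqueue M, G, F → queue [J, I, E, D, M, G, F]
Visit J; enqueue L → queue [I, E, D, M, G, F, L]
Visit I → queue [E, D, M, G, F, L]
Visit E; enqueue K, H → queue [D, M, G, F, L, K, H]
Visit D; enqueue P → queue [M, G, F, L, K, H, P]
Visit M → queue [G, F, L, K, H, P]
Visit G; enqueue C → queue [F, L, K, H, P, C]
Visit F → queue [L, K, H, P, C]
Visit L → queue [K, H, P, C]
Visit K → queue [H, P, C]
Visit H → queue [P, C]
Visit P → queue [C]
Visit C → queue []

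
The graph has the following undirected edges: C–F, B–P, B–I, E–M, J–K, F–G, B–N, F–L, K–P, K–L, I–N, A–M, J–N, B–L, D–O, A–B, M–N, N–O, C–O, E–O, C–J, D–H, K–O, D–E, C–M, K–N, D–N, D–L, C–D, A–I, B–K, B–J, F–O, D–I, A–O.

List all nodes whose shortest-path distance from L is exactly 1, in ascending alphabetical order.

Level 0: L
Level 1: B, D, F, K
Level 2: A, C, E, G, H, I, J, N, O, P
Level 3: M

B, D, F, K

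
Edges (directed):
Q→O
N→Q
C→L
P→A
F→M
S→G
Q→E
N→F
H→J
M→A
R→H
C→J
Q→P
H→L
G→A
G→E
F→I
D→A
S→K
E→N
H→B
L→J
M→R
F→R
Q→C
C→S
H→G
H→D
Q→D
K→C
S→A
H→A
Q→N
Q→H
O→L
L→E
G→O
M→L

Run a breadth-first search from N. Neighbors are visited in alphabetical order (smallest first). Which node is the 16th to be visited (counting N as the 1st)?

Visit N; enqueue F, Q → queue [F, Q]
Visit F; enqueue I, M, R → queue [Q, I, M, R]
Visit Q; enqueue C, D, E, H, O, P → queue [I, M, R, C, D, E, H, O, P]
Visit I → queue [M, R, C, D, E, H, O, P]
Visit M; enqueue A, L → queue [R, C, D, E, H, O, P, A, L]
Visit R → queue [C, D, E, H, O, P, A, L]
Visit C; enqueue J, S → queue [D, E, H, O, P, A, L, J, S]
Visit D → queue [E, H, O, P, A, L, J, S]
Visit E → queue [H, O, P, A, L, J, S]
Visit H; enqueue B, G → queue [O, P, A, L, J, S, B, G]
Visit O → queue [P, A, L, J, S, B, G]
Visit P → queue [A, L, J, S, B, G]
Visit A → queue [L, J, S, B, G]
Visit L → queue [J, S, B, G]
Visit J → queue [S, B, G]
Visit S; enqueue K → queue [B, G, K]
Visit B → queue [G, K]
Visit G → queue [K]
Visit K → queue []

Visit order: N, F, Q, I, M, R, C, D, E, H, O, P, A, L, J, S, B, G, K

S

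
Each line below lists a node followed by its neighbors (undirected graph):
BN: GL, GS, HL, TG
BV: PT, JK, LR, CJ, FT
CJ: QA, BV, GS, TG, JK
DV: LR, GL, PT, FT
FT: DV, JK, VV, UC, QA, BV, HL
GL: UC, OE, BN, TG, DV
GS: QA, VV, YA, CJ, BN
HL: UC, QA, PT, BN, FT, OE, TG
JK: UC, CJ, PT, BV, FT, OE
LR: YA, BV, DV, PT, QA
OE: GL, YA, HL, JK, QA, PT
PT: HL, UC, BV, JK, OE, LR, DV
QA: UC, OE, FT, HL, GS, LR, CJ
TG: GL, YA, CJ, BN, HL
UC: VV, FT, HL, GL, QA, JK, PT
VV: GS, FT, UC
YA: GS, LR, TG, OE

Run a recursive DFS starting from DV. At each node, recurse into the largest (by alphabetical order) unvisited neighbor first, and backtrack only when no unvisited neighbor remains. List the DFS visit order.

DV PT UC VV GS YA TG HL QA OE JK FT BV LR CJ GL BN

Visit DV
DV → PT
PT → UC
UC → VV
VV → GS
GS → YA
YA → TG
TG → HL
HL → QA
QA → OE
OE → JK
JK → FT
FT → BV
BV → LR
BV → CJ
OE → GL
GL → BN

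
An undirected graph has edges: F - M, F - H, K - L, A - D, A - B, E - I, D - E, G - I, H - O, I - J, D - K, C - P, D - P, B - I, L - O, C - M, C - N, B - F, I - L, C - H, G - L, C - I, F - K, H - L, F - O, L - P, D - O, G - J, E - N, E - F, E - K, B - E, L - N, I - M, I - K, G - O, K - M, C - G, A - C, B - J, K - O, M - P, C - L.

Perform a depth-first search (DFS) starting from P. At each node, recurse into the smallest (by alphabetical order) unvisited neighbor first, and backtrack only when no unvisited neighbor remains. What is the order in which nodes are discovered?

Visit P
P → C
C → A
A → B
B → E
E → D
D → K
K → F
F → H
H → L
L → G
G → I
I → J
I → M
G → O
L → N

P -> C -> A -> B -> E -> D -> K -> F -> H -> L -> G -> I -> J -> M -> O -> N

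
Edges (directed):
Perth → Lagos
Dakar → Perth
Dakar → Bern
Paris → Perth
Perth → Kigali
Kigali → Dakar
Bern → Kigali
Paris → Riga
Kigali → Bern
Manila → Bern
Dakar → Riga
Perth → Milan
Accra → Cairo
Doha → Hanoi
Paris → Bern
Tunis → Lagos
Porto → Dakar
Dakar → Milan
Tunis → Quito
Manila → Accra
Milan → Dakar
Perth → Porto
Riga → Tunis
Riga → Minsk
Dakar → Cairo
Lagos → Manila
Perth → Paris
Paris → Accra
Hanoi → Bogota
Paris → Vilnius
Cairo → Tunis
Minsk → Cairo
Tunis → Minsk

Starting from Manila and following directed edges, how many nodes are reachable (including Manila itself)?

16

BFS from Manila visits: Manila, Accra, Bern, Cairo, Kigali, Tunis, Dakar, Lagos, Minsk, Quito, Milan, Perth, Riga, Paris, Porto, Vilnius
Reachable nodes: 16 of 19 total.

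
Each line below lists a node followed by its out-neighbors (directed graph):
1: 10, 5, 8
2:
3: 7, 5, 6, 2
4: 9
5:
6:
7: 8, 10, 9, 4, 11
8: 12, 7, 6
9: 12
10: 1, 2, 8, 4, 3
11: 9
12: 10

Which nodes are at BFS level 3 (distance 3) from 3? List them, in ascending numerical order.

1, 12

Level 0: 3
Level 1: 2, 5, 6, 7
Level 2: 4, 8, 9, 10, 11
Level 3: 1, 12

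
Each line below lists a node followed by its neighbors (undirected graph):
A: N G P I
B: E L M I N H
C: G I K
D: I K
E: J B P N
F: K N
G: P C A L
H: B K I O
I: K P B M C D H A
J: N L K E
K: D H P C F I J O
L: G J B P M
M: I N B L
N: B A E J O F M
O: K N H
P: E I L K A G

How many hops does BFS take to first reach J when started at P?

Level 0: P
Level 1: A, E, G, I, K, L
Level 2: B, C, D, F, H, J, M, N, O
J first appears at level 2.

2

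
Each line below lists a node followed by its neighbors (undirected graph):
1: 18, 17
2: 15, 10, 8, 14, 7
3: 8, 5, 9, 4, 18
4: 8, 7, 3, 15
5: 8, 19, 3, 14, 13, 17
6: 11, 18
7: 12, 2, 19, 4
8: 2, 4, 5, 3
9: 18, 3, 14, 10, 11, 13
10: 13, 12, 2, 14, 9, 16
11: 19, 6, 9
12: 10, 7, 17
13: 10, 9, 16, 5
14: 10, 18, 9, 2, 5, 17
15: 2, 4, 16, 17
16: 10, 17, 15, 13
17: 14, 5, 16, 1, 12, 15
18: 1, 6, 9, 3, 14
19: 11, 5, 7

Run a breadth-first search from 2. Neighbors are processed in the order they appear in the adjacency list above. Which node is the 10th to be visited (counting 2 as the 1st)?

Visit 2; enqueue 15, 10, 8, 14, 7 → queue [15, 10, 8, 14, 7]
Visit 15; enqueue 4, 16, 17 → queue [10, 8, 14, 7, 4, 16, 17]
Visit 10; enqueue 13, 12, 9 → queue [8, 14, 7, 4, 16, 17, 13, 12, 9]
Visit 8; enqueue 5, 3 → queue [14, 7, 4, 16, 17, 13, 12, 9, 5, 3]
Visit 14; enqueue 18 → queue [7, 4, 16, 17, 13, 12, 9, 5, 3, 18]
Visit 7; enqueue 19 → queue [4, 16, 17, 13, 12, 9, 5, 3, 18, 19]
Visit 4 → queue [16, 17, 13, 12, 9, 5, 3, 18, 19]
Visit 16 → queue [17, 13, 12, 9, 5, 3, 18, 19]
Visit 17; enqueue 1 → queue [13, 12, 9, 5, 3, 18, 19, 1]
Visit 13 → queue [12, 9, 5, 3, 18, 19, 1]
Visit 12 → queue [9, 5, 3, 18, 19, 1]
Visit 9; enqueue 11 → queue [5, 3, 18, 19, 1, 11]
Visit 5 → queue [3, 18, 19, 1, 11]
Visit 3 → queue [18, 19, 1, 11]
Visit 18; enqueue 6 → queue [19, 1, 11, 6]
Visit 19 → queue [1, 11, 6]
Visit 1 → queue [11, 6]
Visit 11 → queue [6]
Visit 6 → queue []

Visit order: 2, 15, 10, 8, 14, 7, 4, 16, 17, 13, 12, 9, 5, 3, 18, 19, 1, 11, 6

13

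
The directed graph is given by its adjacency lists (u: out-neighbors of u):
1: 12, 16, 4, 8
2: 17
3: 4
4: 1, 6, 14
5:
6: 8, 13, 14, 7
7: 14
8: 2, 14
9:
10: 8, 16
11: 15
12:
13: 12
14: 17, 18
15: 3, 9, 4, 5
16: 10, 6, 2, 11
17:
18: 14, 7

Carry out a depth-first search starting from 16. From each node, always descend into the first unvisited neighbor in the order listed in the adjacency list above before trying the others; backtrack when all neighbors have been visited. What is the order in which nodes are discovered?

Visit 16
16 → 10
10 → 8
8 → 2
2 → 17
8 → 14
14 → 18
18 → 7
16 → 6
6 → 13
13 → 12
16 → 11
11 → 15
15 → 3
3 → 4
4 → 1
15 → 9
15 → 5

16 → 10 → 8 → 2 → 17 → 14 → 18 → 7 → 6 → 13 → 12 → 11 → 15 → 3 → 4 → 1 → 9 → 5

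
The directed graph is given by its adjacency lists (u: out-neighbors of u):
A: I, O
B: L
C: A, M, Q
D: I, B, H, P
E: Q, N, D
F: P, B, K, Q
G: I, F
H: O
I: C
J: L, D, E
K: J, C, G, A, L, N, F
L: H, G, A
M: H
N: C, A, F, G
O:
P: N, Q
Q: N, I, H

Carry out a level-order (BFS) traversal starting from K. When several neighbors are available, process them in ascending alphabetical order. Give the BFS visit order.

K, A, C, F, G, J, L, N, I, O, M, Q, B, P, D, E, H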